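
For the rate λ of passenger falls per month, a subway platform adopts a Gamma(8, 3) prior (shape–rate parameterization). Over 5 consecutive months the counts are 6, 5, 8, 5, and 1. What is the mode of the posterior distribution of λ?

Total count: 6 + 5 + 8 + 5 + 1 = 25.
Total exposure: 5 months.
The Gamma prior is conjugate for the Poisson rate, so λ | data ~ Gamma(8+25, 3+5) = Gamma(33, 8).
Posterior mode = (α'−1)/β' = 32/8 = 4.

4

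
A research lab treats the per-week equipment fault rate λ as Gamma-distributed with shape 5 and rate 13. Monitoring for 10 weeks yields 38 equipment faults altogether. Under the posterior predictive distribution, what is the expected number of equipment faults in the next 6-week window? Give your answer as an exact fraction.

Total count 38 over total exposure 10 weeks.
The Gamma prior is conjugate for the Poisson rate, so λ | data ~ Gamma(5+38, 13+10) = Gamma(43, 23).
Predictive mean over a 6-week window = T·E[λ|data] = 6·43/23 = 258/23.

258/23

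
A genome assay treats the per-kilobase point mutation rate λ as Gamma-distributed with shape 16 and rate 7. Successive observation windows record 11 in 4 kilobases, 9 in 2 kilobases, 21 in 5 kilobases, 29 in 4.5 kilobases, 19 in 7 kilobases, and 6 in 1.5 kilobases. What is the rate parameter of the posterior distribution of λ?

Total count: 11 + 9 + 21 + 29 + 19 + 6 = 95.
Total exposure: 4 + 2 + 5 + 4.5 + 7 + 1.5 = 24 kilobases.
Gamma(α, β) with Poisson data over total exposure Σt gives posterior Gamma(α+Σx, β+Σt) = Gamma(111, 31).

31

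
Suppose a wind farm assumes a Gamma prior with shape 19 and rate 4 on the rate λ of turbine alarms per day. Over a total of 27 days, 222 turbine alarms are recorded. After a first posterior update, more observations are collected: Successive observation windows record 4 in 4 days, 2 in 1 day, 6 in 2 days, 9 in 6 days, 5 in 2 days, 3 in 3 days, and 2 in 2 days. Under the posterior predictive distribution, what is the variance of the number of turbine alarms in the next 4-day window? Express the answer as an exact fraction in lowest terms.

Total count 222 over total exposure 27 days.
After the first batch: Gamma(19 + 222, 4 + 27) = Gamma(241, 31).
Total count: 4 + 2 + 6 + 9 + 5 + 3 + 2 = 31.
Total exposure: 4 + 1 + 2 + 6 + 2 + 3 + 2 = 20 days.
After the second batch: Gamma(241 + 31, 31 + 20) = Gamma(272, 51).
The posterior predictive for a window of length T is Negative Binomial with variance T·α'·(β'+T)/β'² = 4·272·55/2601 = 3520/153.

3520/153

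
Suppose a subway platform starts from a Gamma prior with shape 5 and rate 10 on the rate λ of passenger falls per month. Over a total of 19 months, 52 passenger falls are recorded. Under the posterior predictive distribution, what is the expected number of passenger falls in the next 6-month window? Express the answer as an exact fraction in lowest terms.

Total count 52 over total exposure 19 months.
Gamma(α, β) with Poisson data over total exposure Σt gives posterior Gamma(α+Σx, β+Σt) = Gamma(57, 29).
Predictive mean over a 6-month window = T·E[λ|data] = 6·57/29 = 342/29.

342/29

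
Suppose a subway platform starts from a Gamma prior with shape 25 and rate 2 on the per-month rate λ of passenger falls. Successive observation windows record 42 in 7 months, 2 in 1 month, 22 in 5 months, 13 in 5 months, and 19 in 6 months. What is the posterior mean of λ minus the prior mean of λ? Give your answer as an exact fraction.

-101/13

Total count: 42 + 2 + 22 + 13 + 19 = 98.
Total exposure: 7 + 1 + 5 + 5 + 6 = 24 months.
By Gamma–Poisson conjugacy, the posterior is Gamma(α + Σx, β + Σt) = Gamma(25 + 98, 2 + 24) = Gamma(123, 26).
Posterior mean = 123/26 = 123/26; prior mean = 25/2 = 25/2. Difference = 123/26 − 25/2 = -101/13.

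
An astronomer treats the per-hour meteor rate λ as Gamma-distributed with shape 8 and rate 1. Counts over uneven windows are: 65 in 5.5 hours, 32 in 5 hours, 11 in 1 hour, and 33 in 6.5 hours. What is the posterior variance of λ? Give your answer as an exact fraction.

Total count: 65 + 32 + 11 + 33 = 141.
Total exposure: 5.5 + 5 + 1 + 6.5 = 18 hours.
Gamma(α, β) with Poisson data over total exposure Σt gives posterior Gamma(α+Σx, β+Σt) = Gamma(149, 19).
Posterior variance = α'/β'² = 149/361.

149/361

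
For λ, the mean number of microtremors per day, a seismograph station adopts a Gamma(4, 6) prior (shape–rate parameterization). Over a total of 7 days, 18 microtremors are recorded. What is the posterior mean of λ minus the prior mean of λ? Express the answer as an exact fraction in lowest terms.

40/39

Total count 18 over total exposure 7 days.
Posterior: α' = 4 + 18 = 22, β' = 6 + 7 = 13.
Posterior mean = 22/13 = 22/13; prior mean = 4/6 = 2/3. Difference = 22/13 − 2/3 = 40/39.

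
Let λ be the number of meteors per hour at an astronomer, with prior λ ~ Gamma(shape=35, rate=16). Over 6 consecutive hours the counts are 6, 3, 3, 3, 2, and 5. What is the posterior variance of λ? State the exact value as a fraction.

Total count: 6 + 3 + 3 + 3 + 2 + 5 = 22.
Total exposure: 6 hours.
By Gamma–Poisson conjugacy, the posterior is Gamma(α + Σx, β + Σt) = Gamma(35 + 22, 16 + 6) = Gamma(57, 22).
Posterior variance = α'/β'² = 57/484.

57/484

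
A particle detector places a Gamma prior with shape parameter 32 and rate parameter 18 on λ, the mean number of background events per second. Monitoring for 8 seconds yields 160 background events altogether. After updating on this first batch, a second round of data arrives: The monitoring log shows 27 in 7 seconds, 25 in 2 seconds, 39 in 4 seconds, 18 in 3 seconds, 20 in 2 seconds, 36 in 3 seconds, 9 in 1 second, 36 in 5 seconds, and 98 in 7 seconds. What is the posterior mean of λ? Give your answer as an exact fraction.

Total count 160 over total exposure 8 seconds.
After the first batch: Gamma(32 + 160, 18 + 8) = Gamma(192, 26).
Total count: 27 + 25 + 39 + 18 + 20 + 36 + 9 + 36 + 98 = 308.
Total exposure: 7 + 2 + 4 + 3 + 2 + 3 + 1 + 5 + 7 = 34 seconds.
After the second batch: Gamma(192 + 308, 26 + 34) = Gamma(500, 60).
Posterior mean = α'/β' = 500/60 = 25/3.

25/3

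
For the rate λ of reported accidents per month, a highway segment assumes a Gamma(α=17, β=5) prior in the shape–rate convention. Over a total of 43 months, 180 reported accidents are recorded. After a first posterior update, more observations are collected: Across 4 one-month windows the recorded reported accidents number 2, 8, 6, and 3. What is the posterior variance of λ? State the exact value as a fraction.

Total count 180 over total exposure 43 months.
After the first batch: Gamma(17 + 180, 5 + 43) = Gamma(197, 48).
Total count: 2 + 8 + 6 + 3 = 19.
Total exposure: 4 months.
After the second batch: Gamma(197 + 19, 48 + 4) = Gamma(216, 52).
Posterior variance = α'/β'² = 216/2704 = 27/338.

27/338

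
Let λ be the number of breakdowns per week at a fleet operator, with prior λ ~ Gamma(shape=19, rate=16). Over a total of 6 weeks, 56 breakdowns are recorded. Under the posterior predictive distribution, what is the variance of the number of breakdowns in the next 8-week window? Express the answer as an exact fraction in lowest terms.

Total count 56 over total exposure 6 weeks.
Gamma(α, β) with Poisson data over total exposure Σt gives posterior Gamma(α+Σx, β+Σt) = Gamma(75, 22).
The posterior predictive for a window of length T is Negative Binomial with variance T·α'·(β'+T)/β'² = 8·75·30/484 = 4500/121.

4500/121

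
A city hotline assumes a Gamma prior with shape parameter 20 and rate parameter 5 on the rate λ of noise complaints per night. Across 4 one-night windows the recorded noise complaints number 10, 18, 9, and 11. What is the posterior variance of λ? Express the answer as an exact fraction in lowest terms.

68/81

Total count: 10 + 18 + 9 + 11 = 48.
Total exposure: 4 nights.
By Gamma–Poisson conjugacy, the posterior is Gamma(α + Σx, β + Σt) = Gamma(20 + 48, 5 + 4) = Gamma(68, 9).
Posterior variance = α'/β'² = 68/81.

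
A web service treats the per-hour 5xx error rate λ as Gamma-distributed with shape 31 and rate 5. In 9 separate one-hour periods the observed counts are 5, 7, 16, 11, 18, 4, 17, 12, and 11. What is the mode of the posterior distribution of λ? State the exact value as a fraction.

131/14

Total count: 5 + 7 + 16 + 11 + 18 + 4 + 17 + 12 + 11 = 101.
Total exposure: 9 hours.
By Gamma–Poisson conjugacy, the posterior is Gamma(α + Σx, β + Σt) = Gamma(31 + 101, 5 + 9) = Gamma(132, 14).
Posterior mode = (α'−1)/β' = 131/14.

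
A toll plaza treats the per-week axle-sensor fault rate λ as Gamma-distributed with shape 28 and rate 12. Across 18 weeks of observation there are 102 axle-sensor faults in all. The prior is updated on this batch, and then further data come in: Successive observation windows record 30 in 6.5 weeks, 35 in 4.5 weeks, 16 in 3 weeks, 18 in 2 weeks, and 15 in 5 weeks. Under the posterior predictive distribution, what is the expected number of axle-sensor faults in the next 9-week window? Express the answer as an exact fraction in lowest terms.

Total count 102 over total exposure 18 weeks.
After the first batch: Gamma(28 + 102, 12 + 18) = Gamma(130, 30).
Total count: 30 + 35 + 16 + 18 + 15 = 114.
Total exposure: 6.5 + 4.5 + 3 + 2 + 5 = 21 weeks.
After the second batch: Gamma(130 + 114, 30 + 21) = Gamma(244, 51).
Predictive mean over a 9-week window = T·E[λ|data] = 9·244/51 = 732/17.

732/17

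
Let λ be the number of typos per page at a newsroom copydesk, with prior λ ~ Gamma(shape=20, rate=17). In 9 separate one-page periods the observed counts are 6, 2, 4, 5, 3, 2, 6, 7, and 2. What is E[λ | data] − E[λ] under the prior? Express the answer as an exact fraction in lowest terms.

449/442

Total count: 6 + 2 + 4 + 5 + 3 + 2 + 6 + 7 + 2 = 37.
Total exposure: 9 pages.
By Gamma–Poisson conjugacy, the posterior is Gamma(α + Σx, β + Σt) = Gamma(20 + 37, 17 + 9) = Gamma(57, 26).
Posterior mean = 57/26 = 57/26; prior mean = 20/17 = 20/17. Difference = 57/26 − 20/17 = 449/442.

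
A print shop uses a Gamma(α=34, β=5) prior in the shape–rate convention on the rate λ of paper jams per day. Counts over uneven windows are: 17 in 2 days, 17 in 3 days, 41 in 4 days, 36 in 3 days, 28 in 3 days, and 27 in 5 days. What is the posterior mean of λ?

8

Total count: 17 + 17 + 41 + 36 + 28 + 27 = 166.
Total exposure: 2 + 3 + 4 + 3 + 3 + 5 = 20 days.
Posterior: α' = 34 + 166 = 200, β' = 5 + 20 = 25.
Posterior mean = α'/β' = 200/25 = 8.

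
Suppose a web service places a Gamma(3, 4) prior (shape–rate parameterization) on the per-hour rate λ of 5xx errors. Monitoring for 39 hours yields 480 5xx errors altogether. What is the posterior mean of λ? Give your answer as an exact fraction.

483/43

Total count 480 over total exposure 39 hours.
Posterior: α' = 3 + 480 = 483, β' = 4 + 39 = 43.
Posterior mean = α'/β' = 483/43.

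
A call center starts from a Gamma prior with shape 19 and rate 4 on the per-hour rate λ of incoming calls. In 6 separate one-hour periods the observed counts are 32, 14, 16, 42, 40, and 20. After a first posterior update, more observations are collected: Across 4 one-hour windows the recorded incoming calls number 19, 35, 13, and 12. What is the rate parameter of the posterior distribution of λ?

14

Total count: 32 + 14 + 16 + 42 + 40 + 20 = 164.
Total exposure: 6 hours.
After the first batch: Gamma(19 + 164, 4 + 6) = Gamma(183, 10).
Total count: 19 + 35 + 13 + 12 = 79.
Total exposure: 4 hours.
After the second batch: Gamma(183 + 79, 10 + 4) = Gamma(262, 14).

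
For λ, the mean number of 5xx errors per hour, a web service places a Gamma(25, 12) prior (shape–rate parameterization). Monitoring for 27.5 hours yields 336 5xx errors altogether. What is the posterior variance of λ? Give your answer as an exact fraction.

Total count 336 over total exposure 27.5 hours.
By Gamma–Poisson conjugacy, the posterior is Gamma(α + Σx, β + Σt) = Gamma(25 + 336, 12 + 27.5) = Gamma(361, 79/2).
Posterior variance = α'/β'² = 361/(6241/4) = 1444/6241.

1444/6241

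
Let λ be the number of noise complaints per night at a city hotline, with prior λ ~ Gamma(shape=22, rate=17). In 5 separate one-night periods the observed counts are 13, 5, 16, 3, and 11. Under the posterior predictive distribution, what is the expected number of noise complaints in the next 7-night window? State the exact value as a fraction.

Total count: 13 + 5 + 16 + 3 + 11 = 48.
Total exposure: 5 nights.
Conjugate update: add total count to the shape and total exposure to the rate, giving Gamma(70, 22).
Predictive mean over a 7-night window = T·E[λ|data] = 7·70/22 = 245/11.

245/11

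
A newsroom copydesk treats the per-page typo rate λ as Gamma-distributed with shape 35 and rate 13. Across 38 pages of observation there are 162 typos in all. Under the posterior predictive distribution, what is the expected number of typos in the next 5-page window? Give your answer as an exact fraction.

Total count 162 over total exposure 38 pages.
The Gamma prior is conjugate for the Poisson rate, so λ | data ~ Gamma(35+162, 13+38) = Gamma(197, 51).
Predictive mean over a 5-page window = T·E[λ|data] = 5·197/51 = 985/51.

985/51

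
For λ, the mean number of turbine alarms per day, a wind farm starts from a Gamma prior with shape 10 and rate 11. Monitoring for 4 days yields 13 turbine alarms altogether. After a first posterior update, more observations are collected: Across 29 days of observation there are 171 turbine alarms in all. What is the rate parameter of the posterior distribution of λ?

44

Total count 13 over total exposure 4 days.
After the first batch: Gamma(10 + 13, 11 + 4) = Gamma(23, 15).
Total count 171 over total exposure 29 days.
After the second batch: Gamma(23 + 171, 15 + 29) = Gamma(194, 44).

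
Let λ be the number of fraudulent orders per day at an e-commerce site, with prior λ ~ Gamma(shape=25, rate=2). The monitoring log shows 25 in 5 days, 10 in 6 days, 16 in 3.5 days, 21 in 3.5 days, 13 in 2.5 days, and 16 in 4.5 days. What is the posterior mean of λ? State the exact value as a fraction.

Total count: 25 + 10 + 16 + 21 + 13 + 16 = 101.
Total exposure: 5 + 6 + 3.5 + 3.5 + 2.5 + 4.5 = 25 days.
Posterior: α' = 25 + 101 = 126, β' = 2 + 25 = 27.
Posterior mean = α'/β' = 126/27 = 14/3.

14/3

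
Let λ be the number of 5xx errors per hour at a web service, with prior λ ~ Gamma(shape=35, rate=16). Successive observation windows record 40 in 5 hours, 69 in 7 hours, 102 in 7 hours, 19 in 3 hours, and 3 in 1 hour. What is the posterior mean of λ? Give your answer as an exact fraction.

268/39

Total count: 40 + 69 + 102 + 19 + 3 = 233.
Total exposure: 5 + 7 + 7 + 3 + 1 = 23 hours.
The Gamma prior is conjugate for the Poisson rate, so λ | data ~ Gamma(35+233, 16+23) = Gamma(268, 39).
Posterior mean = α'/β' = 268/39.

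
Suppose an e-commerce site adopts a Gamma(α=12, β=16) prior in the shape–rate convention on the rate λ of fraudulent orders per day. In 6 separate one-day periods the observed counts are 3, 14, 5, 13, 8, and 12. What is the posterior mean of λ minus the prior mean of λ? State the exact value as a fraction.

101/44

Total count: 3 + 14 + 5 + 13 + 8 + 12 = 55.
Total exposure: 6 days.
By Gamma–Poisson conjugacy, the posterior is Gamma(α + Σx, β + Σt) = Gamma(12 + 55, 16 + 6) = Gamma(67, 22).
Posterior mean = 67/22 = 67/22; prior mean = 12/16 = 3/4. Difference = 67/22 − 3/4 = 101/44.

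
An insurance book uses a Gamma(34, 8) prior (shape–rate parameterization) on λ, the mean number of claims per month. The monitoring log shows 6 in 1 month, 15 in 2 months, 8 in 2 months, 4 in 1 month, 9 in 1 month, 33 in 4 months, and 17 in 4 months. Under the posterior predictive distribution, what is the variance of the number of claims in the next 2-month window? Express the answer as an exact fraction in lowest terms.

6300/529

Total count: 6 + 15 + 8 + 4 + 9 + 33 + 17 = 92.
Total exposure: 1 + 2 + 2 + 1 + 1 + 4 + 4 = 15 months.
By Gamma–Poisson conjugacy, the posterior is Gamma(α + Σx, β + Σt) = Gamma(34 + 92, 8 + 15) = Gamma(126, 23).
The posterior predictive for a window of length T is Negative Binomial with variance T·α'·(β'+T)/β'² = 2·126·25/529 = 6300/529.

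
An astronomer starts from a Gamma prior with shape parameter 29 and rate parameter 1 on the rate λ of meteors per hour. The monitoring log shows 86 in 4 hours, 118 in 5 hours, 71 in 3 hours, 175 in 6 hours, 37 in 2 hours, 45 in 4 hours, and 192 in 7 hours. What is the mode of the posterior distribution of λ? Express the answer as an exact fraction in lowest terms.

Total count: 86 + 118 + 71 + 175 + 37 + 45 + 192 = 724.
Total exposure: 4 + 5 + 3 + 6 + 2 + 4 + 7 = 31 hours.
Gamma(α, β) with Poisson data over total exposure Σt gives posterior Gamma(α+Σx, β+Σt) = Gamma(753, 32).
Posterior mode = (α'−1)/β' = 752/32 = 47/2.

47/2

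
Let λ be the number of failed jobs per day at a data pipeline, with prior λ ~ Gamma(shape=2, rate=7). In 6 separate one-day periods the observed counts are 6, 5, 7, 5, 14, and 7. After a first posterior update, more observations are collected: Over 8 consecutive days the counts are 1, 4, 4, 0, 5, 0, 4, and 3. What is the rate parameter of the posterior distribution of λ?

Total count: 6 + 5 + 7 + 5 + 14 + 7 = 44.
Total exposure: 6 days.
After the first batch: Gamma(2 + 44, 7 + 6) = Gamma(46, 13).
Total count: 1 + 4 + 4 + 0 + 5 + 0 + 4 + 3 = 21.
Total exposure: 8 days.
After the second batch: Gamma(46 + 21, 13 + 8) = Gamma(67, 21).

21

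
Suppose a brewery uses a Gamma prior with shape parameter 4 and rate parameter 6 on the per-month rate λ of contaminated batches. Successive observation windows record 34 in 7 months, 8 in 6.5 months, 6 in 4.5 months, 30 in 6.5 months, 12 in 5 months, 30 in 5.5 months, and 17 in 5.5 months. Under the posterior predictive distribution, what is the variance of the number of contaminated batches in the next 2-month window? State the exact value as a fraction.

Total count: 34 + 8 + 6 + 30 + 12 + 30 + 17 = 137.
Total exposure: 7 + 6.5 + 4.5 + 6.5 + 5 + 5.5 + 5.5 = 40.5 months.
Gamma(α, β) with Poisson data over total exposure Σt gives posterior Gamma(α+Σx, β+Σt) = Gamma(141, 93/2).
The posterior predictive for a window of length T is Negative Binomial with variance T·α'·(β'+T)/β'² = 2·141·(97/2)/(8649/4) = 18236/2883.

18236/2883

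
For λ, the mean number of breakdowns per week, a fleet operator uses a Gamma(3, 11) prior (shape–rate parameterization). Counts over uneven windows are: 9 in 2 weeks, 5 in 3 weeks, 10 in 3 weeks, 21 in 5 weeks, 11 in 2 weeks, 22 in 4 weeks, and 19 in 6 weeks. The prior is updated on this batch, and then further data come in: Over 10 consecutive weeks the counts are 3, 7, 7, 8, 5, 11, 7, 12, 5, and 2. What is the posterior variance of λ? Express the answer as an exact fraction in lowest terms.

Total count: 9 + 5 + 10 + 21 + 11 + 22 + 19 = 97.
Total exposure: 2 + 3 + 3 + 5 + 2 + 4 + 6 = 25 weeks.
After the first batch: Gamma(3 + 97, 11 + 25) = Gamma(100, 36).
Total count: 3 + 7 + 7 + 8 + 5 + 11 + 7 + 12 + 5 + 2 = 67.
Total exposure: 10 weeks.
After the second batch: Gamma(100 + 67, 36 + 10) = Gamma(167, 46).
Posterior variance = α'/β'² = 167/2116.

167/2116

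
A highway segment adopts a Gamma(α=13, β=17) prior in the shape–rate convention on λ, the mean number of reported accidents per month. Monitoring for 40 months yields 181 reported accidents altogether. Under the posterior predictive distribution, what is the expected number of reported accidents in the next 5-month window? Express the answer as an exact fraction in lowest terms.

970/57

Total count 181 over total exposure 40 months.
By Gamma–Poisson conjugacy, the posterior is Gamma(α + Σx, β + Σt) = Gamma(13 + 181, 17 + 40) = Gamma(194, 57).
Predictive mean over a 5-month window = T·E[λ|data] = 5·194/57 = 970/57.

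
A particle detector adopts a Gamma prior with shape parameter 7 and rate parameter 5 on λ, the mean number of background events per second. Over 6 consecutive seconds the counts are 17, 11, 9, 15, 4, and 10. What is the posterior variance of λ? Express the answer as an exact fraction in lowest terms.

73/121

Total count: 17 + 11 + 9 + 15 + 4 + 10 = 66.
Total exposure: 6 seconds.
The Gamma prior is conjugate for the Poisson rate, so λ | data ~ Gamma(7+66, 5+6) = Gamma(73, 11).
Posterior variance = α'/β'² = 73/121.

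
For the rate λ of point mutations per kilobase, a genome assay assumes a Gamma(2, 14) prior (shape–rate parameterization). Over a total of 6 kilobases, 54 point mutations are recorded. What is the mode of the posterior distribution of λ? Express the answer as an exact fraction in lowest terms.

11/4

Total count 54 over total exposure 6 kilobases.
Posterior: α' = 2 + 54 = 56, β' = 14 + 6 = 20.
Posterior mode = (α'−1)/β' = 55/20 = 11/4.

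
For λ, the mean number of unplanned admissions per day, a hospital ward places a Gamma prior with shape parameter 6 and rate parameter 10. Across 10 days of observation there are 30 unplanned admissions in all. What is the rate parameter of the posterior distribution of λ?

Total count 30 over total exposure 10 days.
Posterior: α' = 6 + 30 = 36, β' = 10 + 10 = 20.

20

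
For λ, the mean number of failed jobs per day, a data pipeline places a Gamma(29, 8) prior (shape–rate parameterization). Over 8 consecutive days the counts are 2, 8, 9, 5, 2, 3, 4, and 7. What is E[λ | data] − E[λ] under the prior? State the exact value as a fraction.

11/16

Total count: 2 + 8 + 9 + 5 + 2 + 3 + 4 + 7 = 40.
Total exposure: 8 days.
Conjugate update: add total count to the shape and total exposure to the rate, giving Gamma(69, 16).
Posterior mean = 69/16 = 69/16; prior mean = 29/8 = 29/8. Difference = 69/16 − 29/8 = 11/16.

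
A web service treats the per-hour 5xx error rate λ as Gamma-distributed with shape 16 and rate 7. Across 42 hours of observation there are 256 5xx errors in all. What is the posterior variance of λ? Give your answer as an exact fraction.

Total count 256 over total exposure 42 hours.
Posterior: α' = 16 + 256 = 272, β' = 7 + 42 = 49.
Posterior variance = α'/β'² = 272/2401.

272/2401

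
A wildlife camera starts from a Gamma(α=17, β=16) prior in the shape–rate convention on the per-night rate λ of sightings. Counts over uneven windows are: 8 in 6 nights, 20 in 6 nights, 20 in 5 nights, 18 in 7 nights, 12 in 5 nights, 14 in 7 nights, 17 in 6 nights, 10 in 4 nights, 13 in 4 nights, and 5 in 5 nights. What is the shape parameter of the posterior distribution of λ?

Total count: 8 + 20 + 20 + 18 + 12 + 14 + 17 + 10 + 13 + 5 = 137.
Total exposure: 6 + 6 + 5 + 7 + 5 + 7 + 6 + 4 + 4 + 5 = 55 nights.
By Gamma–Poisson conjugacy, the posterior is Gamma(α + Σx, β + Σt) = Gamma(17 + 137, 16 + 55) = Gamma(154, 71).

154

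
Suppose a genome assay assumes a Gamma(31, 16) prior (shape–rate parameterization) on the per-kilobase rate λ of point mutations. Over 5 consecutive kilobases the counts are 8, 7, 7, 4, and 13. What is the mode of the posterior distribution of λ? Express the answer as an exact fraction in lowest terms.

Total count: 8 + 7 + 7 + 4 + 13 = 39.
Total exposure: 5 kilobases.
Conjugate update: add total count to the shape and total exposure to the rate, giving Gamma(70, 21).
Posterior mode = (α'−1)/β' = 69/21 = 23/7.

23/7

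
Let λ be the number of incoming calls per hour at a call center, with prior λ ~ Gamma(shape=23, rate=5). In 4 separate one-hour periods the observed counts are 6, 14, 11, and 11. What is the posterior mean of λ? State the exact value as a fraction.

Total count: 6 + 14 + 11 + 11 = 42.
Total exposure: 4 hours.
Gamma(α, β) with Poisson data over total exposure Σt gives posterior Gamma(α+Σx, β+Σt) = Gamma(65, 9).
Posterior mean = α'/β' = 65/9.

65/9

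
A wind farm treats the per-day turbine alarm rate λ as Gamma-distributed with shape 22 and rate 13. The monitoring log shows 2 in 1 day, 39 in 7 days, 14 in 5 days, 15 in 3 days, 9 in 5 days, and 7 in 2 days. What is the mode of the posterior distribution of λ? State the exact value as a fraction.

Total count: 2 + 39 + 14 + 15 + 9 + 7 = 86.
Total exposure: 1 + 7 + 5 + 3 + 5 + 2 = 23 days.
Gamma(α, β) with Poisson data over total exposure Σt gives posterior Gamma(α+Σx, β+Σt) = Gamma(108, 36).
Posterior mode = (α'−1)/β' = 107/36.

107/36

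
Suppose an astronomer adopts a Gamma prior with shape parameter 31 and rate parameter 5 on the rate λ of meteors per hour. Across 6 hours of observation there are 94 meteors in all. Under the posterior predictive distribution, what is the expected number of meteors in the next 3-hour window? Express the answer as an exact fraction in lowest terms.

Total count 94 over total exposure 6 hours.
By Gamma–Poisson conjugacy, the posterior is Gamma(α + Σx, β + Σt) = Gamma(31 + 94, 5 + 6) = Gamma(125, 11).
Predictive mean over a 3-hour window = T·E[λ|data] = 3·125/11 = 375/11.

375/11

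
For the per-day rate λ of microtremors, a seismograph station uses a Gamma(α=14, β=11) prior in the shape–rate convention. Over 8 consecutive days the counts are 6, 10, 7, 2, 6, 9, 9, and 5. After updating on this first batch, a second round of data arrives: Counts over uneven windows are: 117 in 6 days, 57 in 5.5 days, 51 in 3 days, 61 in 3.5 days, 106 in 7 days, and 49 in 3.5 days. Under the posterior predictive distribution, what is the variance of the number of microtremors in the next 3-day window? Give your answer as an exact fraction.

308454/9025

Total count: 6 + 10 + 7 + 2 + 6 + 9 + 9 + 5 = 54.
Total exposure: 8 days.
After the first batch: Gamma(14 + 54, 11 + 8) = Gamma(68, 19).
Total count: 117 + 57 + 51 + 61 + 106 + 49 = 441.
Total exposure: 6 + 5.5 + 3 + 3.5 + 7 + 3.5 = 28.5 days.
After the second batch: Gamma(68 + 441, 19 + 28.5) = Gamma(509, 95/2).
The posterior predictive for a window of length T is Negative Binomial with variance T·α'·(β'+T)/β'² = 3·509·(101/2)/(9025/4) = 308454/9025.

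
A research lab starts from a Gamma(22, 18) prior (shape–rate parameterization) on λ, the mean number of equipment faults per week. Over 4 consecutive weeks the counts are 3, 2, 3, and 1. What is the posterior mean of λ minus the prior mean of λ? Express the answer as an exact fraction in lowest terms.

37/198

Total count: 3 + 2 + 3 + 1 = 9.
Total exposure: 4 weeks.
The Gamma prior is conjugate for the Poisson rate, so λ | data ~ Gamma(22+9, 18+4) = Gamma(31, 22).
Posterior mean = 31/22 = 31/22; prior mean = 22/18 = 11/9. Difference = 31/22 − 11/9 = 37/198.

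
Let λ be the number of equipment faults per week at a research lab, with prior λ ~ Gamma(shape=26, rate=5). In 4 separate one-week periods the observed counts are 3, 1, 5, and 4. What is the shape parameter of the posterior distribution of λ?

Total count: 3 + 1 + 5 + 4 = 13.
Total exposure: 4 weeks.
The Gamma prior is conjugate for the Poisson rate, so λ | data ~ Gamma(26+13, 5+4) = Gamma(39, 9).

39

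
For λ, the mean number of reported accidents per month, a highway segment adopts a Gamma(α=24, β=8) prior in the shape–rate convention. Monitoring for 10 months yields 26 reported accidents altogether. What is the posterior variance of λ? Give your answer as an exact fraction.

Total count 26 over total exposure 10 months.
The Gamma prior is conjugate for the Poisson rate, so λ | data ~ Gamma(24+26, 8+10) = Gamma(50, 18).
Posterior variance = α'/β'² = 50/324 = 25/162.

25/162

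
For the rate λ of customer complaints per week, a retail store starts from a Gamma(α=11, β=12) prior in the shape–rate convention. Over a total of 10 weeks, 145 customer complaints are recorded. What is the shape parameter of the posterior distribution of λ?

Total count 145 over total exposure 10 weeks.
Gamma(α, β) with Poisson data over total exposure Σt gives posterior Gamma(α+Σx, β+Σt) = Gamma(156, 22).

156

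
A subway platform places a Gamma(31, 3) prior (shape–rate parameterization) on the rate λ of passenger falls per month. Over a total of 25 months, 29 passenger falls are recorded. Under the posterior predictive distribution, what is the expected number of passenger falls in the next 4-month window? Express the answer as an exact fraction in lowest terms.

60/7

Total count 29 over total exposure 25 months.
By Gamma–Poisson conjugacy, the posterior is Gamma(α + Σx, β + Σt) = Gamma(31 + 29, 3 + 25) = Gamma(60, 28).
Predictive mean over a 4-month window = T·E[λ|data] = 4·60/28 = 60/7.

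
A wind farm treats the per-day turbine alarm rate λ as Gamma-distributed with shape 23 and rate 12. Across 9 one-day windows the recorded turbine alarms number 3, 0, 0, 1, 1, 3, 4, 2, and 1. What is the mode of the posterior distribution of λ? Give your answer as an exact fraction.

Total count: 3 + 0 + 0 + 1 + 1 + 3 + 4 + 2 + 1 = 15.
Total exposure: 9 days.
Posterior: α' = 23 + 15 = 38, β' = 12 + 9 = 21.
Posterior mode = (α'−1)/β' = 37/21.

37/21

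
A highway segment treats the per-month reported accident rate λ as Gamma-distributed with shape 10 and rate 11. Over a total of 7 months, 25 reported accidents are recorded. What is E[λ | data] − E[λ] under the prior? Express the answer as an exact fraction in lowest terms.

205/198

Total count 25 over total exposure 7 months.
The Gamma prior is conjugate for the Poisson rate, so λ | data ~ Gamma(10+25, 11+7) = Gamma(35, 18).
Posterior mean = 35/18 = 35/18; prior mean = 10/11 = 10/11. Difference = 35/18 − 10/11 = 205/198.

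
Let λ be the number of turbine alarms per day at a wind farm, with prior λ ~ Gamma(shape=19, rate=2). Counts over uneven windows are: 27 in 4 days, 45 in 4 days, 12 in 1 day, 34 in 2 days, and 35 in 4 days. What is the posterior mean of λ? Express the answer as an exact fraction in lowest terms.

172/17

Total count: 27 + 45 + 12 + 34 + 35 = 153.
Total exposure: 4 + 4 + 1 + 2 + 4 = 15 days.
By Gamma–Poisson conjugacy, the posterior is Gamma(α + Σx, β + Σt) = Gamma(19 + 153, 2 + 15) = Gamma(172, 17).
Posterior mean = α'/β' = 172/17.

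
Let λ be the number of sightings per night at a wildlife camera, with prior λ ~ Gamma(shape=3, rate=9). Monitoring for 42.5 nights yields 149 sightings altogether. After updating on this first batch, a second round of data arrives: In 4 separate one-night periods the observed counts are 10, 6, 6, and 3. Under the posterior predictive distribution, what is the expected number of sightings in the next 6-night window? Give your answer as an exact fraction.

Total count 149 over total exposure 42.5 nights.
After the first batch: Gamma(3 + 149, 9 + 42.5) = Gamma(152, 103/2).
Total count: 10 + 6 + 6 + 3 = 25.
Total exposure: 4 nights.
After the second batch: Gamma(152 + 25, 103/2 + 4) = Gamma(177, 111/2).
Predictive mean over a 6-night window = T·E[λ|data] = 6·177/(111/2) = 708/37.

708/37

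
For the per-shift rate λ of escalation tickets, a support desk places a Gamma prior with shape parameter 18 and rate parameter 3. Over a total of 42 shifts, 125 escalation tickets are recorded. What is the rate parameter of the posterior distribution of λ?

45

Total count 125 over total exposure 42 shifts.
By Gamma–Poisson conjugacy, the posterior is Gamma(α + Σx, β + Σt) = Gamma(18 + 125, 3 + 42) = Gamma(143, 45).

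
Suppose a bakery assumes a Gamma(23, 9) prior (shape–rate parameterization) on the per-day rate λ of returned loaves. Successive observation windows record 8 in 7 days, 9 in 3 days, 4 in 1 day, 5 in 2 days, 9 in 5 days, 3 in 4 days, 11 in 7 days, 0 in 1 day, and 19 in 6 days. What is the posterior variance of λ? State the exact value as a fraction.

Total count: 8 + 9 + 4 + 5 + 9 + 3 + 11 + 0 + 19 = 68.
Total exposure: 7 + 3 + 1 + 2 + 5 + 4 + 7 + 1 + 6 = 36 days.
Posterior: α' = 23 + 68 = 91, β' = 9 + 36 = 45.
Posterior variance = α'/β'² = 91/2025.

91/2025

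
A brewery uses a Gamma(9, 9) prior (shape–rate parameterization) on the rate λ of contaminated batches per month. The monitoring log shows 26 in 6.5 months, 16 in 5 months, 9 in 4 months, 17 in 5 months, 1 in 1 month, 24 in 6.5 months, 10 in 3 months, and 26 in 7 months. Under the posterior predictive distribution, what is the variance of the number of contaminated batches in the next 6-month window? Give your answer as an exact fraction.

43884/2209

Total count: 26 + 16 + 9 + 17 + 1 + 24 + 10 + 26 = 129.
Total exposure: 6.5 + 5 + 4 + 5 + 1 + 6.5 + 3 + 7 = 38 months.
By Gamma–Poisson conjugacy, the posterior is Gamma(α + Σx, β + Σt) = Gamma(9 + 129, 9 + 38) = Gamma(138, 47).
The posterior predictive for a window of length T is Negative Binomial with variance T·α'·(β'+T)/β'² = 6·138·53/2209 = 43884/2209.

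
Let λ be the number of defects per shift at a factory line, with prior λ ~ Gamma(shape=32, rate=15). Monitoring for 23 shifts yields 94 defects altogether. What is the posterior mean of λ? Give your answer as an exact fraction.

63/19

Total count 94 over total exposure 23 shifts.
Posterior: α' = 32 + 94 = 126, β' = 15 + 23 = 38.
Posterior mean = α'/β' = 126/38 = 63/19.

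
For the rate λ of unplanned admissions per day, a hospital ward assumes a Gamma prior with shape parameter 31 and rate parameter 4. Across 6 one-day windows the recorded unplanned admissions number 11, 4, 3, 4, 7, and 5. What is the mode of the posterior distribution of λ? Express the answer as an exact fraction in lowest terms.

Total count: 11 + 4 + 3 + 4 + 7 + 5 = 34.
Total exposure: 6 days.
Conjugate update: add total count to the shape and total exposure to the rate, giving Gamma(65, 10).
Posterior mode = (α'−1)/β' = 64/10 = 32/5.

32/5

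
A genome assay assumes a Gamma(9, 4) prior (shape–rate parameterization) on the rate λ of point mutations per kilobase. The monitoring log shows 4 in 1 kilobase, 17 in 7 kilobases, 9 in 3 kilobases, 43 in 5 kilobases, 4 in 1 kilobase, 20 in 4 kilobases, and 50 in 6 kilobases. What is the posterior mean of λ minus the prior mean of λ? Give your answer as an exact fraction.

345/124

Total count: 4 + 17 + 9 + 43 + 4 + 20 + 50 = 147.
Total exposure: 1 + 7 + 3 + 5 + 1 + 4 + 6 = 27 kilobases.
The Gamma prior is conjugate for the Poisson rate, so λ | data ~ Gamma(9+147, 4+27) = Gamma(156, 31).
Posterior mean = 156/31 = 156/31; prior mean = 9/4 = 9/4. Difference = 156/31 − 9/4 = 345/124.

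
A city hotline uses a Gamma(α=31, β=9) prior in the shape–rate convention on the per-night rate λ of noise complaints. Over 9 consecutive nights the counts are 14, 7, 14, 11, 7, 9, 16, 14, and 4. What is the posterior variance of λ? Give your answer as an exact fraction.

127/324

Total count: 14 + 7 + 14 + 11 + 7 + 9 + 16 + 14 + 4 = 96.
Total exposure: 9 nights.
By Gamma–Poisson conjugacy, the posterior is Gamma(α + Σx, β + Σt) = Gamma(31 + 96, 9 + 9) = Gamma(127, 18).
Posterior variance = α'/β'² = 127/324.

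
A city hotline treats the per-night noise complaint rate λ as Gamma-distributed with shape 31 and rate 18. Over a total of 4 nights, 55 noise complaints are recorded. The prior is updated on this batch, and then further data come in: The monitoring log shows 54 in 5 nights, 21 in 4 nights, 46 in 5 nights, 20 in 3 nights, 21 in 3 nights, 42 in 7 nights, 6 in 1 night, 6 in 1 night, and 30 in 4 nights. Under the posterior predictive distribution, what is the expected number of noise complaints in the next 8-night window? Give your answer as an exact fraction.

Total count 55 over total exposure 4 nights.
After the first batch: Gamma(31 + 55, 18 + 4) = Gamma(86, 22).
Total count: 54 + 21 + 46 + 20 + 21 + 42 + 6 + 6 + 30 = 246.
Total exposure: 5 + 4 + 5 + 3 + 3 + 7 + 1 + 1 + 4 = 33 nights.
After the second batch: Gamma(86 + 246, 22 + 33) = Gamma(332, 55).
Predictive mean over an 8-night window = T·E[λ|data] = 8·332/55 = 2656/55.

2656/55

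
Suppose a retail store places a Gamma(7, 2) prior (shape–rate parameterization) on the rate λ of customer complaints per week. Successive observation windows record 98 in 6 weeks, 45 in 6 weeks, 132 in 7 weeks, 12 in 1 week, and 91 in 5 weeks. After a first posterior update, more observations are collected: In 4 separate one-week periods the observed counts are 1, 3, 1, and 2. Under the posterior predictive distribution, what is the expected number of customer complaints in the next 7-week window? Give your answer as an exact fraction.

Total count: 98 + 45 + 132 + 12 + 91 = 378.
Total exposure: 6 + 6 + 7 + 1 + 5 = 25 weeks.
After the first batch: Gamma(7 + 378, 2 + 25) = Gamma(385, 27).
Total count: 1 + 3 + 1 + 2 = 7.
Total exposure: 4 weeks.
After the second batch: Gamma(385 + 7, 27 + 4) = Gamma(392, 31).
Predictive mean over a 7-week window = T·E[λ|data] = 7·392/31 = 2744/31.

2744/31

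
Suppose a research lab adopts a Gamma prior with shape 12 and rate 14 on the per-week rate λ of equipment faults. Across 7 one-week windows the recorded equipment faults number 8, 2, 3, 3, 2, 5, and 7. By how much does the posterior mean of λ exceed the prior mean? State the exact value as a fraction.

8/7

Total count: 8 + 2 + 3 + 3 + 2 + 5 + 7 = 30.
Total exposure: 7 weeks.
The Gamma prior is conjugate for the Poisson rate, so λ | data ~ Gamma(12+30, 14+7) = Gamma(42, 21).
Posterior mean = 42/21 = 2; prior mean = 12/14 = 6/7. Difference = 2 − 6/7 = 8/7.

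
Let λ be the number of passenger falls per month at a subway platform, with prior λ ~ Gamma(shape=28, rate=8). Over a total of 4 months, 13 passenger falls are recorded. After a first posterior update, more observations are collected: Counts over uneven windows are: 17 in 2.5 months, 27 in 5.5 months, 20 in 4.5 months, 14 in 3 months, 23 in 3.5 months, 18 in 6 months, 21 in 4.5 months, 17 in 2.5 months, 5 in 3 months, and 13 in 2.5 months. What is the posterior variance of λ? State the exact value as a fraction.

32/363

Total count 13 over total exposure 4 months.
After the first batch: Gamma(28 + 13, 8 + 4) = Gamma(41, 12).
Total count: 17 + 27 + 20 + 14 + 23 + 18 + 21 + 17 + 5 + 13 = 175.
Total exposure: 2.5 + 5.5 + 4.5 + 3 + 3.5 + 6 + 4.5 + 2.5 + 3 + 2.5 = 37.5 months.
After the second batch: Gamma(41 + 175, 12 + 37.5) = Gamma(216, 99/2).
Posterior variance = α'/β'² = 216/(9801/4) = 32/363.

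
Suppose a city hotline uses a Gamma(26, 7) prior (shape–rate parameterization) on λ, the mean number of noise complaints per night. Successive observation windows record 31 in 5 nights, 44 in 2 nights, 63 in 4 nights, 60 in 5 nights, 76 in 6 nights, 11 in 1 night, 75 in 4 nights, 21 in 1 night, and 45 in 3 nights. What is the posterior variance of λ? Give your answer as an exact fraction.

113/361

Total count: 31 + 44 + 63 + 60 + 76 + 11 + 75 + 21 + 45 = 426.
Total exposure: 5 + 2 + 4 + 5 + 6 + 1 + 4 + 1 + 3 = 31 nights.
Gamma(α, β) with Poisson data over total exposure Σt gives posterior Gamma(α+Σx, β+Σt) = Gamma(452, 38).
Posterior variance = α'/β'² = 452/1444 = 113/361.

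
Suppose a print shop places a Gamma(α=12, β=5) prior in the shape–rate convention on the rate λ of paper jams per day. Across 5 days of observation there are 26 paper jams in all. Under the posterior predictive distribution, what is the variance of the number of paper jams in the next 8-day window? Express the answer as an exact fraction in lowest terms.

Total count 26 over total exposure 5 days.
Posterior: α' = 12 + 26 = 38, β' = 5 + 5 = 10.
The posterior predictive for a window of length T is Negative Binomial with variance T·α'·(β'+T)/β'² = 8·38·18/100 = 1368/25.

1368/25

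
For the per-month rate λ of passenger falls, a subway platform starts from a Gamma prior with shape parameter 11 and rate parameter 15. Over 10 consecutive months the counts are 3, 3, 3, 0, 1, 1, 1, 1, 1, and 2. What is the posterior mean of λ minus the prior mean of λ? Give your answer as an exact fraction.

Total count: 3 + 3 + 3 + 0 + 1 + 1 + 1 + 1 + 1 + 2 = 16.
Total exposure: 10 months.
By Gamma–Poisson conjugacy, the posterior is Gamma(α + Σx, β + Σt) = Gamma(11 + 16, 15 + 10) = Gamma(27, 25).
Posterior mean = 27/25 = 27/25; prior mean = 11/15 = 11/15. Difference = 27/25 − 11/15 = 26/75.

26/75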